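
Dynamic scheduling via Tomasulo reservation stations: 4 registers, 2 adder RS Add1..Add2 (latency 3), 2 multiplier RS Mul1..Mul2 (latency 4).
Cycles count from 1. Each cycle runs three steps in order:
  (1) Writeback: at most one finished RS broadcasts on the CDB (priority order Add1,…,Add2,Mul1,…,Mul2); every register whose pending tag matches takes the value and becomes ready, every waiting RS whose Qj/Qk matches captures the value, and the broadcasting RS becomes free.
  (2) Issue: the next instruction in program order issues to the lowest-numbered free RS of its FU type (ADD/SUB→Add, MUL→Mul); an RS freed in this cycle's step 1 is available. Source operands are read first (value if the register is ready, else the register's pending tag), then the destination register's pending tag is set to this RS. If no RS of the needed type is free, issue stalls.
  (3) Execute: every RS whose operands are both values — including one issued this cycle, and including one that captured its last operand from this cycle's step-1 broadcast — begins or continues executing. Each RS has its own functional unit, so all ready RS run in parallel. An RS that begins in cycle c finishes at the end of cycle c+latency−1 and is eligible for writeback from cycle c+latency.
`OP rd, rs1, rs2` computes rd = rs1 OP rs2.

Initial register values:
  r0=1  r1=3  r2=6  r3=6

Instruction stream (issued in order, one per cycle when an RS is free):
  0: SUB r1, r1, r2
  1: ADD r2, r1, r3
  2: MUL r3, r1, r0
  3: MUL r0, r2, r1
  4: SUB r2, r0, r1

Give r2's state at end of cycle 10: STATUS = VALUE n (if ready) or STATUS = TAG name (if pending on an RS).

STATUS = TAG Add1

c1: issue SUB r1<-Add1 | r0:1,r1:Add1,r2:6,r3:6
c2: issue ADD r2<-Add2 | r0:1,r1:Add1,r2:Add2,r3:6
c3: issue MUL r3<-Mul1 | r0:1,r1:Add1,r2:Add2,r3:Mul1
c4: CDB Add1=-3; issue MUL r0<-Mul2 | r0:Mul2,r1:-3,r2:Add2,r3:Mul1
c5: issue SUB r2<-Add1 | r0:Mul2,r1:-3,r2:Add1,r3:Mul1
c6: - | r0:Mul2,r1:-3,r2:Add1,r3:Mul1
c7: CDB Add2=3 | r0:Mul2,r1:-3,r2:Add1,r3:Mul1
c8: CDB Mul1=-3 | r0:Mul2,r1:-3,r2:Add1,r3:-3
c9: - | r0:Mul2,r1:-3,r2:Add1,r3:-3
c10: - | r0:Mul2,r1:-3,r2:Add1,r3:-3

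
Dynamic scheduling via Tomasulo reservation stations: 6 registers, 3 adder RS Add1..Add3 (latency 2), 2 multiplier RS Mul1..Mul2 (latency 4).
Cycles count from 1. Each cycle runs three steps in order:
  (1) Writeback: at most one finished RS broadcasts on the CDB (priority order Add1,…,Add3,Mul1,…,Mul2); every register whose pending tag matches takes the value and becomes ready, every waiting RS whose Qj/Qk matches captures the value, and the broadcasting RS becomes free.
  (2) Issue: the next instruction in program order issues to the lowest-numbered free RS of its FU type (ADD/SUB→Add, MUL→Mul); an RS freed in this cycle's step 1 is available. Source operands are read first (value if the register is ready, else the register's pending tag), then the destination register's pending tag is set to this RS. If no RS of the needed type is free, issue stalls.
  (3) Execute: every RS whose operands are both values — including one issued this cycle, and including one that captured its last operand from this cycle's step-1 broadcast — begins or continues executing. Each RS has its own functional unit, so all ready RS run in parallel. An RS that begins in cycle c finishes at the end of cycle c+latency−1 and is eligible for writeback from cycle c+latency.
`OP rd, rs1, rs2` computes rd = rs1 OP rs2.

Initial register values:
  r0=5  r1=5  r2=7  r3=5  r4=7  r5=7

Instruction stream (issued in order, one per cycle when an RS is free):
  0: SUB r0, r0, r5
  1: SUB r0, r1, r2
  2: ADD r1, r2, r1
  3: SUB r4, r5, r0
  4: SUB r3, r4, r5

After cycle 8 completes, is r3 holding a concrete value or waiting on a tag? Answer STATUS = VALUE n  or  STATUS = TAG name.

STATUS = VALUE 2

  c1: issue SUB r0<-Add1  regs: r0:Add1,r1:5,r2:7,r3:5,r4:7,r5:7
  c2: issue SUB r0<-Add2  regs: r0:Add2,r1:5,r2:7,r3:5,r4:7,r5:7
  c3: CDB Add1=-2; issue ADD r1<-Add1  regs: r0:Add2,r1:Add1,r2:7,r3:5,r4:7,r5:7
  c4: CDB Add2=-2; issue SUB r4<-Add2  regs: r0:-2,r1:Add1,r2:7,r3:5,r4:Add2,r5:7
  c5: CDB Add1=12; issue SUB r3<-Add1  regs: r0:-2,r1:12,r2:7,r3:Add1,r4:Add2,r5:7
  c6: CDB Add2=9  regs: r0:-2,r1:12,r2:7,r3:Add1,r4:9,r5:7
  c7: -  regs: r0:-2,r1:12,r2:7,r3:Add1,r4:9,r5:7
  c8: CDB Add1=2  regs: r0:-2,r1:12,r2:7,r3:2,r4:9,r5:7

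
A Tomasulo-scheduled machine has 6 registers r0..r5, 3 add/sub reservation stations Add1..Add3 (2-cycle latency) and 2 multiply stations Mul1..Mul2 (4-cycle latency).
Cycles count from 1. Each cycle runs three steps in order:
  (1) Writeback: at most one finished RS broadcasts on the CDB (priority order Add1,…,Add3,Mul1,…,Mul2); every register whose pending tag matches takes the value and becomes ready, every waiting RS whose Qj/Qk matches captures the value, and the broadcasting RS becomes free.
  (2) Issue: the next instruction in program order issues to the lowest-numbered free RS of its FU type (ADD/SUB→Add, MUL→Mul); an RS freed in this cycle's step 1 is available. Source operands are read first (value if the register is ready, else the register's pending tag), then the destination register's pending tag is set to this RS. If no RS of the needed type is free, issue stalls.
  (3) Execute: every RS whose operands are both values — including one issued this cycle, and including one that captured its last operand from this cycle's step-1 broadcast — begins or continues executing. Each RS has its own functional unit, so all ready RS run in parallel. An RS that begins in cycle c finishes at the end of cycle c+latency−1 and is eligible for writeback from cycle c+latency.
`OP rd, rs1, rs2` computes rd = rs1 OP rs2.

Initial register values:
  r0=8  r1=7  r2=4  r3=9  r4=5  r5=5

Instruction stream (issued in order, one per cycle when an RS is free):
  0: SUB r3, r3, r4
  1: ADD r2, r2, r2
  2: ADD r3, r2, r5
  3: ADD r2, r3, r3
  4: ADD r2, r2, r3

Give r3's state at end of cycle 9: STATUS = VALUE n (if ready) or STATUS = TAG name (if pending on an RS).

STATUS = VALUE 13

c1: issue SUB r3<-Add1 | r0:8,r1:7,r2:4,r3:Add1,r4:5,r5:5
c2: issue ADD r2<-Add2 | r0:8,r1:7,r2:Add2,r3:Add1,r4:5,r5:5
c3: CDB Add1=4; issue ADD r3<-Add1 | r0:8,r1:7,r2:Add2,r3:Add1,r4:5,r5:5
c4: CDB Add2=8; issue ADD r2<-Add2 | r0:8,r1:7,r2:Add2,r3:Add1,r4:5,r5:5
c5: issue ADD r2<-Add3 | r0:8,r1:7,r2:Add3,r3:Add1,r4:5,r5:5
c6: CDB Add1=13 | r0:8,r1:7,r2:Add3,r3:13,r4:5,r5:5
c7: - | r0:8,r1:7,r2:Add3,r3:13,r4:5,r5:5
c8: CDB Add2=26 | r0:8,r1:7,r2:Add3,r3:13,r4:5,r5:5
c9: - | r0:8,r1:7,r2:Add3,r3:13,r4:5,r5:5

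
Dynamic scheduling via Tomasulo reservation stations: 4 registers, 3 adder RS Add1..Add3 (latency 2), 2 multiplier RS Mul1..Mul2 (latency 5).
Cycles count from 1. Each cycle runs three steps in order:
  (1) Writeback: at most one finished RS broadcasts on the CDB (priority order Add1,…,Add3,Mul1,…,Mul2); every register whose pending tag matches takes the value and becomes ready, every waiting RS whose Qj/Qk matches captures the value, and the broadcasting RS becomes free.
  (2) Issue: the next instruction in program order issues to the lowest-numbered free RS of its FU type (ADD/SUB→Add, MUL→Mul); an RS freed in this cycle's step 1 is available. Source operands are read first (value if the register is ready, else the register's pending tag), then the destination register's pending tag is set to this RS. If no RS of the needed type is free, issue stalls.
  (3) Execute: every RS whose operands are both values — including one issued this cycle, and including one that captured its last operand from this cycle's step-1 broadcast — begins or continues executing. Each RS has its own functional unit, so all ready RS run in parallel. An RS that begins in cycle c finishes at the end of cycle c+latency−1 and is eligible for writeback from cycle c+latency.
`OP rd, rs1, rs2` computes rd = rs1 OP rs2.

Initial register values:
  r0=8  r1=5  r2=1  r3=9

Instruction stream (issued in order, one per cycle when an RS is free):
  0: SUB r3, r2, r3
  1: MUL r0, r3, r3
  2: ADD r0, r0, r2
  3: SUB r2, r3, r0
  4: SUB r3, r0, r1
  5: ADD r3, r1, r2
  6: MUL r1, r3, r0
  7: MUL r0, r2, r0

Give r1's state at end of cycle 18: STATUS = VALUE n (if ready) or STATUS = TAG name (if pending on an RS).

cycle 1: issue SUB r3<-Add1 // r0:8,r1:5,r2:1,r3:Add1
cycle 2: issue MUL r0<-Mul1 // r0:Mul1,r1:5,r2:1,r3:Add1
cycle 3: CDB Add1=-8; issue ADD r0<-Add1 // r0:Add1,r1:5,r2:1,r3:-8
cycle 4: issue SUB r2<-Add2 // r0:Add1,r1:5,r2:Add2,r3:-8
cycle 5: issue SUB r3<-Add3 // r0:Add1,r1:5,r2:Add2,r3:Add3
cycle 6: stall // r0:Add1,r1:5,r2:Add2,r3:Add3
cycle 7: stall // r0:Add1,r1:5,r2:Add2,r3:Add3
cycle 8: CDB Mul1=64; stall // r0:Add1,r1:5,r2:Add2,r3:Add3
cycle 9: stall // r0:Add1,r1:5,r2:Add2,r3:Add3
cycle 10: CDB Add1=65; issue ADD r3<-Add1 // r0:65,r1:5,r2:Add2,r3:Add1
cycle 11: issue MUL r1<-Mul1 // r0:65,r1:Mul1,r2:Add2,r3:Add1
cycle 12: CDB Add2=-73; issue MUL r0<-Mul2 // r0:Mul2,r1:Mul1,r2:-73,r3:Add1
cycle 13: CDB Add3=60 // r0:Mul2,r1:Mul1,r2:-73,r3:Add1
cycle 14: CDB Add1=-68 // r0:Mul2,r1:Mul1,r2:-73,r3:-68
cycle 15: - // r0:Mul2,r1:Mul1,r2:-73,r3:-68
cycle 16: - // r0:Mul2,r1:Mul1,r2:-73,r3:-68
cycle 17: CDB Mul2=-4745 // r0:-4745,r1:Mul1,r2:-73,r3:-68
cycle 18: - // r0:-4745,r1:Mul1,r2:-73,r3:-68

STATUS = TAG Mul1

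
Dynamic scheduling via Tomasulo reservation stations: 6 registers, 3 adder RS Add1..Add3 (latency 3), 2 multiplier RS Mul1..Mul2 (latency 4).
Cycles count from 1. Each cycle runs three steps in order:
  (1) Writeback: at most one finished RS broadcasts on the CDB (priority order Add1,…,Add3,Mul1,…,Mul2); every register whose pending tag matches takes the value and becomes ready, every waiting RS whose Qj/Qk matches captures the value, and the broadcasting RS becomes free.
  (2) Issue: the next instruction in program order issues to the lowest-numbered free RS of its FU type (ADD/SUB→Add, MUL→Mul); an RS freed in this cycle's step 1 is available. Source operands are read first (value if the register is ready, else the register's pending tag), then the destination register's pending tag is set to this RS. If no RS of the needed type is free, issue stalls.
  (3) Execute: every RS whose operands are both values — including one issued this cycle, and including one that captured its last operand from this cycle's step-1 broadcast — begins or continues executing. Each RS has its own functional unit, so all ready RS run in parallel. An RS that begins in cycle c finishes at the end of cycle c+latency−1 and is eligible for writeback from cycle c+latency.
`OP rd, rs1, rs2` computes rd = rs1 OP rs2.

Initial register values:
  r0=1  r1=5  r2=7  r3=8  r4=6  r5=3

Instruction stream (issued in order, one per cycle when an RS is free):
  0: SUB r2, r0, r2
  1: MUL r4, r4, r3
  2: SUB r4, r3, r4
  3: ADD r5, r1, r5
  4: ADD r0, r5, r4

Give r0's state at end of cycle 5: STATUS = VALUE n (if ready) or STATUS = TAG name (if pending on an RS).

STATUS = TAG Add3

  c1: issue SUB r2<-Add1  regs: r0:1,r1:5,r2:Add1,r3:8,r4:6,r5:3
  c2: issue MUL r4<-Mul1  regs: r0:1,r1:5,r2:Add1,r3:8,r4:Mul1,r5:3
  c3: issue SUB r4<-Add2  regs: r0:1,r1:5,r2:Add1,r3:8,r4:Add2,r5:3
  c4: CDB Add1=-6; issue ADD r5<-Add1  regs: r0:1,r1:5,r2:-6,r3:8,r4:Add2,r5:Add1
  c5: issue ADD r0<-Add3  regs: r0:Add3,r1:5,r2:-6,r3:8,r4:Add2,r5:Add1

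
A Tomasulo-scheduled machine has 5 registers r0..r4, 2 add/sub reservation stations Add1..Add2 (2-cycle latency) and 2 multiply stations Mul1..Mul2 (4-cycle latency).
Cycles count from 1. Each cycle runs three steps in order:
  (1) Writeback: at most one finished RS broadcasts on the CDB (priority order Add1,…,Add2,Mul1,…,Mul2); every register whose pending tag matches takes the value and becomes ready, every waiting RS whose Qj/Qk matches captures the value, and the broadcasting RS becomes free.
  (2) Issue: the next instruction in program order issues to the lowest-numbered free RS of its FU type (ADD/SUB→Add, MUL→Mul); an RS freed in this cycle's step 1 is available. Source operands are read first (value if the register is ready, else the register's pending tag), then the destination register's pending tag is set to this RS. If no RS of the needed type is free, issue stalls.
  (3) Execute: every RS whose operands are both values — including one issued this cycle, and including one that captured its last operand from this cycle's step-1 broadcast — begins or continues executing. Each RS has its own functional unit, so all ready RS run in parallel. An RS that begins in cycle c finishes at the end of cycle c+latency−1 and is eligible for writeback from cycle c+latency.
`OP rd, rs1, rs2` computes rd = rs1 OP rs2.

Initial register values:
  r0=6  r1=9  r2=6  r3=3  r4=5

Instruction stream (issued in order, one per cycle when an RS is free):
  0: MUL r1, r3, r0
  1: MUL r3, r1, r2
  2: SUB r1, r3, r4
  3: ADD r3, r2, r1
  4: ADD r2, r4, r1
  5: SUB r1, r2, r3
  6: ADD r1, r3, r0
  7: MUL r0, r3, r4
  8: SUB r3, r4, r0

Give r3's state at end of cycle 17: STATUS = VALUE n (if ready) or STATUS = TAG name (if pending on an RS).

STATUS = TAG Add1

  c1: issue MUL r1<-Mul1  regs: r0:6,r1:Mul1,r2:6,r3:3,r4:5
  c2: issue MUL r3<-Mul2  regs: r0:6,r1:Mul1,r2:6,r3:Mul2,r4:5
  c3: issue SUB r1<-Add1  regs: r0:6,r1:Add1,r2:6,r3:Mul2,r4:5
  c4: issue ADD r3<-Add2  regs: r0:6,r1:Add1,r2:6,r3:Add2,r4:5
  c5: CDB Mul1=18; stall  regs: r0:6,r1:Add1,r2:6,r3:Add2,r4:5
  c6: stall  regs: r0:6,r1:Add1,r2:6,r3:Add2,r4:5
  c7: stall  regs: r0:6,r1:Add1,r2:6,r3:Add2,r4:5
  c8: stall  regs: r0:6,r1:Add1,r2:6,r3:Add2,r4:5
  c9: CDB Mul2=108; stall  regs: r0:6,r1:Add1,r2:6,r3:Add2,r4:5
  c10: stall  regs: r0:6,r1:Add1,r2:6,r3:Add2,r4:5
  c11: CDB Add1=103; issue ADD r2<-Add1  regs: r0:6,r1:103,r2:Add1,r3:Add2,r4:5
  c12: stall  regs: r0:6,r1:103,r2:Add1,r3:Add2,r4:5
  c13: CDB Add1=108; issue SUB r1<-Add1  regs: r0:6,r1:Add1,r2:108,r3:Add2,r4:5
  c14: CDB Add2=109; issue ADD r1<-Add2  regs: r0:6,r1:Add2,r2:108,r3:109,r4:5
  c15: issue MUL r0<-Mul1  regs: r0:Mul1,r1:Add2,r2:108,r3:109,r4:5
  c16: CDB Add1=-1; issue SUB r3<-Add1  regs: r0:Mul1,r1:Add2,r2:108,r3:Add1,r4:5
  c17: CDB Add2=115  regs: r0:Mul1,r1:115,r2:108,r3:Add1,r4:5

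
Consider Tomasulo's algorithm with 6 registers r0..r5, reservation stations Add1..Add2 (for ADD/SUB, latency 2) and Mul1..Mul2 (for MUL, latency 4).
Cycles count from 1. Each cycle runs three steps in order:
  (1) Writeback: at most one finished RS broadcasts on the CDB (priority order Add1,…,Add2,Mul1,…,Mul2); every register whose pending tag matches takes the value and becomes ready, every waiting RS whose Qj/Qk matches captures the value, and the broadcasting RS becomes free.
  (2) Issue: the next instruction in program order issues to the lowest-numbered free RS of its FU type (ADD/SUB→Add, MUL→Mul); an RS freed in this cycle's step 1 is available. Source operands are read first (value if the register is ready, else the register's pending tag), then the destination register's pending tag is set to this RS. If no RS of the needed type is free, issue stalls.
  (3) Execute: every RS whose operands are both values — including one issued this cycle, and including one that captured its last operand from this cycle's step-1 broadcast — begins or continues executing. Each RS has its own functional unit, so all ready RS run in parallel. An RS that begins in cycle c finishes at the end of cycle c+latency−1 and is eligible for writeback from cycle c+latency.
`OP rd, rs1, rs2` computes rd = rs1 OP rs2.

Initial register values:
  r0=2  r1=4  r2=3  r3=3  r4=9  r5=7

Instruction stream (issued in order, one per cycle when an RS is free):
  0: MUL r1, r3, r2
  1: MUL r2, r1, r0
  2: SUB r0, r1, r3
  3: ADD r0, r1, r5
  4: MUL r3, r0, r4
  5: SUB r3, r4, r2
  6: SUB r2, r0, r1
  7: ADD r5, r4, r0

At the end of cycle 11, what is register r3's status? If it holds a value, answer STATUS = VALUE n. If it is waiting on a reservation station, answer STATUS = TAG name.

c1: issue MUL r1<-Mul1 | r0:2,r1:Mul1,r2:3,r3:3,r4:9,r5:7
c2: issue MUL r2<-Mul2 | r0:2,r1:Mul1,r2:Mul2,r3:3,r4:9,r5:7
c3: issue SUB r0<-Add1 | r0:Add1,r1:Mul1,r2:Mul2,r3:3,r4:9,r5:7
c4: issue ADD r0<-Add2 | r0:Add2,r1:Mul1,r2:Mul2,r3:3,r4:9,r5:7
c5: CDB Mul1=9; issue MUL r3<-Mul1 | r0:Add2,r1:9,r2:Mul2,r3:Mul1,r4:9,r5:7
c6: stall | r0:Add2,r1:9,r2:Mul2,r3:Mul1,r4:9,r5:7
c7: CDB Add1=6; issue SUB r3<-Add1 | r0:Add2,r1:9,r2:Mul2,r3:Add1,r4:9,r5:7
c8: CDB Add2=16; issue SUB r2<-Add2 | r0:16,r1:9,r2:Add2,r3:Add1,r4:9,r5:7
c9: CDB Mul2=18; stall | r0:16,r1:9,r2:Add2,r3:Add1,r4:9,r5:7
c10: CDB Add2=7; issue ADD r5<-Add2 | r0:16,r1:9,r2:7,r3:Add1,r4:9,r5:Add2
c11: CDB Add1=-9 | r0:16,r1:9,r2:7,r3:-9,r4:9,r5:Add2

STATUS = VALUE -9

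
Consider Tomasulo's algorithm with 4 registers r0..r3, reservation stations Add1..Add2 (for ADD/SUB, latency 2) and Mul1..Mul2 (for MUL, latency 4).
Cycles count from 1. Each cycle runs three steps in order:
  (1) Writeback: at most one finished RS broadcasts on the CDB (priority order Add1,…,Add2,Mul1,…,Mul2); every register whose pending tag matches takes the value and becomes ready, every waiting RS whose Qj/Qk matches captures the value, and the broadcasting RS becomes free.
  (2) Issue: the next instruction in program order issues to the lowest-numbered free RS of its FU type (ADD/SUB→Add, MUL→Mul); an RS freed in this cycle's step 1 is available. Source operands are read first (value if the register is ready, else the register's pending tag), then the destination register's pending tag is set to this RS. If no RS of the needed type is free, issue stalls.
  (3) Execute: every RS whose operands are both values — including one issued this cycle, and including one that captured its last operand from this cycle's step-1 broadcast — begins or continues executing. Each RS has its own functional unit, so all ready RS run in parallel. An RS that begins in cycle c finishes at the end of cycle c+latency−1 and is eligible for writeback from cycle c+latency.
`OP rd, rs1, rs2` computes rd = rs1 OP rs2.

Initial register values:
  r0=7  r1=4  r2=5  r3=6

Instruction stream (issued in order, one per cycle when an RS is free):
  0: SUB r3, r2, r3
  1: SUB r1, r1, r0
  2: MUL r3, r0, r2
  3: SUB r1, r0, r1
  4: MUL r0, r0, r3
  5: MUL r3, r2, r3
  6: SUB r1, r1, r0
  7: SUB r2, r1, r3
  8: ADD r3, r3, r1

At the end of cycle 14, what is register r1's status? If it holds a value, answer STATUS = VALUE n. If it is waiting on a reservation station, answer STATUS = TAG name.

  c1: issue SUB r3<-Add1  regs: r0:7,r1:4,r2:5,r3:Add1
  c2: issue SUB r1<-Add2  regs: r0:7,r1:Add2,r2:5,r3:Add1
  c3: CDB Add1=-1; issue MUL r3<-Mul1  regs: r0:7,r1:Add2,r2:5,r3:Mul1
  c4: CDB Add2=-3; issue SUB r1<-Add1  regs: r0:7,r1:Add1,r2:5,r3:Mul1
  c5: issue MUL r0<-Mul2  regs: r0:Mul2,r1:Add1,r2:5,r3:Mul1
  c6: CDB Add1=10; stall  regs: r0:Mul2,r1:10,r2:5,r3:Mul1
  c7: CDB Mul1=35; issue MUL r3<-Mul1  regs: r0:Mul2,r1:10,r2:5,r3:Mul1
  c8: issue SUB r1<-Add1  regs: r0:Mul2,r1:Add1,r2:5,r3:Mul1
  c9: issue SUB r2<-Add2  regs: r0:Mul2,r1:Add1,r2:Add2,r3:Mul1
  c10: stall  regs: r0:Mul2,r1:Add1,r2:Add2,r3:Mul1
  c11: CDB Mul1=175; stall  regs: r0:Mul2,r1:Add1,r2:Add2,r3:175
  c12: CDB Mul2=245; stall  regs: r0:245,r1:Add1,r2:Add2,r3:175
  c13: stall  regs: r0:245,r1:Add1,r2:Add2,r3:175
  c14: CDB Add1=-235; issue ADD r3<-Add1  regs: r0:245,r1:-235,r2:Add2,r3:Add1

STATUS = VALUE -235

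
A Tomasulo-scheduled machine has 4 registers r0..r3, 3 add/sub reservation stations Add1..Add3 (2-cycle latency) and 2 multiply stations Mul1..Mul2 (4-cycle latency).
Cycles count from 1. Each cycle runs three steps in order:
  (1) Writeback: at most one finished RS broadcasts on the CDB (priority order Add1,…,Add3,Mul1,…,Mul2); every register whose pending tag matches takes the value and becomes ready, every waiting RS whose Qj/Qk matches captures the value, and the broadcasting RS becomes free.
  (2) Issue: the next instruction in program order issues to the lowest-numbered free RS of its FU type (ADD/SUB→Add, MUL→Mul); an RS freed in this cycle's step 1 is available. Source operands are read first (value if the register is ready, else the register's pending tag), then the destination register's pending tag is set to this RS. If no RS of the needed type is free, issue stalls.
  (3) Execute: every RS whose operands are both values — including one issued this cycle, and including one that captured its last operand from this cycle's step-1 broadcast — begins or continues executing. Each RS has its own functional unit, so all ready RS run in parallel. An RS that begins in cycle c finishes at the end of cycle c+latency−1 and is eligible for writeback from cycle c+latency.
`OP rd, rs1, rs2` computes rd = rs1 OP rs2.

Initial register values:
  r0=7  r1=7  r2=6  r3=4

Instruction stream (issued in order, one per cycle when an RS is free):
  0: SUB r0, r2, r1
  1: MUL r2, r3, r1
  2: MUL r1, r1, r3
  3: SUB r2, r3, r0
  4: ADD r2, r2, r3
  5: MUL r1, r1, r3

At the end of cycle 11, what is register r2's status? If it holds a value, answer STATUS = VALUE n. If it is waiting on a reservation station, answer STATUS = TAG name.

c1: issue SUB r0<-Add1 | r0:Add1,r1:7,r2:6,r3:4
c2: issue MUL r2<-Mul1 | r0:Add1,r1:7,r2:Mul1,r3:4
c3: CDB Add1=-1; issue MUL r1<-Mul2 | r0:-1,r1:Mul2,r2:Mul1,r3:4
c4: issue SUB r2<-Add1 | r0:-1,r1:Mul2,r2:Add1,r3:4
c5: issue ADD r2<-Add2 | r0:-1,r1:Mul2,r2:Add2,r3:4
c6: CDB Add1=5; stall | r0:-1,r1:Mul2,r2:Add2,r3:4
c7: CDB Mul1=28; issue MUL r1<-Mul1 | r0:-1,r1:Mul1,r2:Add2,r3:4
c8: CDB Add2=9 | r0:-1,r1:Mul1,r2:9,r3:4
c9: CDB Mul2=28 | r0:-1,r1:Mul1,r2:9,r3:4
c10: - | r0:-1,r1:Mul1,r2:9,r3:4
c11: - | r0:-1,r1:Mul1,r2:9,r3:4

STATUS = VALUE 9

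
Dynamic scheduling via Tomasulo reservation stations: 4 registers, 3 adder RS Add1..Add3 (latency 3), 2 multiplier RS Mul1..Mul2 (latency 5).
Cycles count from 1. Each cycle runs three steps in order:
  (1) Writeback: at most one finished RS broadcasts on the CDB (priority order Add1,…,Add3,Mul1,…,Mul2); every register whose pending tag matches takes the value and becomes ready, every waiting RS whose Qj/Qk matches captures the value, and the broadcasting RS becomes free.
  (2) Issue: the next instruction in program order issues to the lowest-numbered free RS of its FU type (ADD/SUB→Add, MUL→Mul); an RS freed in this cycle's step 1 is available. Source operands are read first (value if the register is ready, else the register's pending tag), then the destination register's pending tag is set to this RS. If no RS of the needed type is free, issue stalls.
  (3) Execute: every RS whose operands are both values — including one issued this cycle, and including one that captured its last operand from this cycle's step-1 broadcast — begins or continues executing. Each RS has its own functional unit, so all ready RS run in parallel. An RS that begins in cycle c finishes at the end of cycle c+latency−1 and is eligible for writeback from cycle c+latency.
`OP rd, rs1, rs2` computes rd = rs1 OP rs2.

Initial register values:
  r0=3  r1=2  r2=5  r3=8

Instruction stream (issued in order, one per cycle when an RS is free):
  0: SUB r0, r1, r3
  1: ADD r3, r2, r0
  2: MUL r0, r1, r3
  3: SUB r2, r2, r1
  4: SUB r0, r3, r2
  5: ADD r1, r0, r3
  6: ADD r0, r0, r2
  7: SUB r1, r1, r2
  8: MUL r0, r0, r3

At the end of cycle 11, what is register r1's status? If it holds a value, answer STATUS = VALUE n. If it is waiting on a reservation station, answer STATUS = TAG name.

STATUS = TAG Add3

c1: issue SUB r0<-Add1 | r0:Add1,r1:2,r2:5,r3:8
c2: issue ADD r3<-Add2 | r0:Add1,r1:2,r2:5,r3:Add2
c3: issue MUL r0<-Mul1 | r0:Mul1,r1:2,r2:5,r3:Add2
c4: CDB Add1=-6; issue SUB r2<-Add1 | r0:Mul1,r1:2,r2:Add1,r3:Add2
c5: issue SUB r0<-Add3 | r0:Add3,r1:2,r2:Add1,r3:Add2
c6: stall | r0:Add3,r1:2,r2:Add1,r3:Add2
c7: CDB Add1=3; issue ADD r1<-Add1 | r0:Add3,r1:Add1,r2:3,r3:Add2
c8: CDB Add2=-1; issue ADD r0<-Add2 | r0:Add2,r1:Add1,r2:3,r3:-1
c9: stall | r0:Add2,r1:Add1,r2:3,r3:-1
c10: stall | r0:Add2,r1:Add1,r2:3,r3:-1
c11: CDB Add3=-4; issue SUB r1<-Add3 | r0:Add2,r1:Add3,r2:3,r3:-1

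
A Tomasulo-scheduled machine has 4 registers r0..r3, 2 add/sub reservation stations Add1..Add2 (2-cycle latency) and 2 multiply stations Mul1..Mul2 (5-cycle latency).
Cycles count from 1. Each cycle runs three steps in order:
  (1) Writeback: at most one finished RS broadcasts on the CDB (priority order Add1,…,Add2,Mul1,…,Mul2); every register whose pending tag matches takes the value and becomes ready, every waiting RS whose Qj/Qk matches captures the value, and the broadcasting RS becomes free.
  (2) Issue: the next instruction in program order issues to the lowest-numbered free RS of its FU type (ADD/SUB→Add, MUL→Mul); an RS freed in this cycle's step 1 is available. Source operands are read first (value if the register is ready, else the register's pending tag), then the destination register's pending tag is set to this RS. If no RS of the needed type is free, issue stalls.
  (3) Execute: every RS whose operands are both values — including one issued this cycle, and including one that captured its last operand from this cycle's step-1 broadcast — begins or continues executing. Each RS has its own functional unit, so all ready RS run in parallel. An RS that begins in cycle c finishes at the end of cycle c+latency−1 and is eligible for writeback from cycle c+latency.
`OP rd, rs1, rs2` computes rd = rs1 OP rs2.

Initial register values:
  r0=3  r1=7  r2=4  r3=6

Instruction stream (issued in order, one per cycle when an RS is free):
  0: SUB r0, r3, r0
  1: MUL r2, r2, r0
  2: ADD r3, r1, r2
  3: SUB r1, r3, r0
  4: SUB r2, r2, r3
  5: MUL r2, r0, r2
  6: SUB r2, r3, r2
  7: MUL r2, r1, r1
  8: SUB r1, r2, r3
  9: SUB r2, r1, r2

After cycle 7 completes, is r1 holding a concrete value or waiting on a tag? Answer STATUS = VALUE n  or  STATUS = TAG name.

STATUS = TAG Add2

c1: issue SUB r0<-Add1 | r0:Add1,r1:7,r2:4,r3:6
c2: issue MUL r2<-Mul1 | r0:Add1,r1:7,r2:Mul1,r3:6
c3: CDB Add1=3; issue ADD r3<-Add1 | r0:3,r1:7,r2:Mul1,r3:Add1
c4: issue SUB r1<-Add2 | r0:3,r1:Add2,r2:Mul1,r3:Add1
c5: stall | r0:3,r1:Add2,r2:Mul1,r3:Add1
c6: stall | r0:3,r1:Add2,r2:Mul1,r3:Add1
c7: stall | r0:3,r1:Add2,r2:Mul1,r3:Add1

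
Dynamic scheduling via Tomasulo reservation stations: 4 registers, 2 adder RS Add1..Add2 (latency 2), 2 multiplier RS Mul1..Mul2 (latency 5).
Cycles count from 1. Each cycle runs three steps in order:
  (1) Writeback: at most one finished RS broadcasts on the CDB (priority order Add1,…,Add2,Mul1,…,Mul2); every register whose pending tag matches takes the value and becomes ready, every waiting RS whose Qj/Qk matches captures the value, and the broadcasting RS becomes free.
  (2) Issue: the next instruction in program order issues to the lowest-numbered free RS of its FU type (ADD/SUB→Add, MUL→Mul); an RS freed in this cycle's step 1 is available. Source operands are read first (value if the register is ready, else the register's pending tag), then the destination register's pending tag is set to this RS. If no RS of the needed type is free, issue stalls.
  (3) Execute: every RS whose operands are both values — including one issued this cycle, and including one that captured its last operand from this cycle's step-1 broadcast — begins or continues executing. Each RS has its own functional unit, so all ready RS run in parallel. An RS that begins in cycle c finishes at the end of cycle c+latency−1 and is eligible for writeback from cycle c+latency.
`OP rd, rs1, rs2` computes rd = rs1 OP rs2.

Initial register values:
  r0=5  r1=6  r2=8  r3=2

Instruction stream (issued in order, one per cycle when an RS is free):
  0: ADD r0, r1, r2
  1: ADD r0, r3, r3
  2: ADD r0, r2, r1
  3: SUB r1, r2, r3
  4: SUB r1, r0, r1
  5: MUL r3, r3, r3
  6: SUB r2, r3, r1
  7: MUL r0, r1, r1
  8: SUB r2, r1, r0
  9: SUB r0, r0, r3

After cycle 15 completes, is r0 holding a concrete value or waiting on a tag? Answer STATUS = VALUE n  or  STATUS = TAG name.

STATUS = TAG Add2

cycle 1: issue ADD r0<-Add1 // r0:Add1,r1:6,r2:8,r3:2
cycle 2: issue ADD r0<-Add2 // r0:Add2,r1:6,r2:8,r3:2
cycle 3: CDB Add1=14; issue ADD r0<-Add1 // r0:Add1,r1:6,r2:8,r3:2
cycle 4: CDB Add2=4; issue SUB r1<-Add2 // r0:Add1,r1:Add2,r2:8,r3:2
cycle 5: CDB Add1=14; issue SUB r1<-Add1 // r0:14,r1:Add1,r2:8,r3:2
cycle 6: CDB Add2=6; issue MUL r3<-Mul1 // r0:14,r1:Add1,r2:8,r3:Mul1
cycle 7: issue SUB r2<-Add2 // r0:14,r1:Add1,r2:Add2,r3:Mul1
cycle 8: CDB Add1=8; issue MUL r0<-Mul2 // r0:Mul2,r1:8,r2:Add2,r3:Mul1
cycle 9: issue SUB r2<-Add1 // r0:Mul2,r1:8,r2:Add1,r3:Mul1
cycle 10: stall // r0:Mul2,r1:8,r2:Add1,r3:Mul1
cycle 11: CDB Mul1=4; stall // r0:Mul2,r1:8,r2:Add1,r3:4
cycle 12: stall // r0:Mul2,r1:8,r2:Add1,r3:4
cycle 13: CDB Add2=-4; issue SUB r0<-Add2 // r0:Add2,r1:8,r2:Add1,r3:4
cycle 14: CDB Mul2=64 // r0:Add2,r1:8,r2:Add1,r3:4
cycle 15: - // r0:Add2,r1:8,r2:Add1,r3:4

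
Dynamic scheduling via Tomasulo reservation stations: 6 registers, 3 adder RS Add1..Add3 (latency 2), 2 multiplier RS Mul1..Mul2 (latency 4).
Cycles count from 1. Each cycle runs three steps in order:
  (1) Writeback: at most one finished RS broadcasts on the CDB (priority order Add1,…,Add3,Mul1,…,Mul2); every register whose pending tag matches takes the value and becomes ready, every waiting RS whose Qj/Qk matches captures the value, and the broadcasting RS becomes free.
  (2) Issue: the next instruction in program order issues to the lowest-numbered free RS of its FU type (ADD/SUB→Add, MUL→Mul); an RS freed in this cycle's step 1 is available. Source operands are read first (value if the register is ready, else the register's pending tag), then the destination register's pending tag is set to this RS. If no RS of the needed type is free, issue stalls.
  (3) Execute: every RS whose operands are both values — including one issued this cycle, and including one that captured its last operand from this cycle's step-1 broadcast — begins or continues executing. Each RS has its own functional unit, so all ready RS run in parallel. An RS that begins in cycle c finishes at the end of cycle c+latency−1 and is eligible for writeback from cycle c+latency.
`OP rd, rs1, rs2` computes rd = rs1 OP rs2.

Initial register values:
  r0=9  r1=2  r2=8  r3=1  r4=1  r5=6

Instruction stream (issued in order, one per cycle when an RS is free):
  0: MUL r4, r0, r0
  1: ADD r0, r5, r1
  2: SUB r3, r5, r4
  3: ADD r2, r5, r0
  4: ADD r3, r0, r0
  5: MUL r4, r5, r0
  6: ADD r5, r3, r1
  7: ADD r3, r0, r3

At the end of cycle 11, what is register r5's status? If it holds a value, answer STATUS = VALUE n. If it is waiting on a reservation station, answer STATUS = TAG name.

STATUS = VALUE 18

  c1: issue MUL r4<-Mul1  regs: r0:9,r1:2,r2:8,r3:1,r4:Mul1,r5:6
  c2: issue ADD r0<-Add1  regs: r0:Add1,r1:2,r2:8,r3:1,r4:Mul1,r5:6
  c3: issue SUB r3<-Add2  regs: r0:Add1,r1:2,r2:8,r3:Add2,r4:Mul1,r5:6
  c4: CDB Add1=8; issue ADD r2<-Add1  regs: r0:8,r1:2,r2:Add1,r3:Add2,r4:Mul1,r5:6
  c5: CDB Mul1=81; issue ADD r3<-Add3  regs: r0:8,r1:2,r2:Add1,r3:Add3,r4:81,r5:6
  c6: CDB Add1=14; issue MUL r4<-Mul1  regs: r0:8,r1:2,r2:14,r3:Add3,r4:Mul1,r5:6
  c7: CDB Add2=-75; issue ADD r5<-Add1  regs: r0:8,r1:2,r2:14,r3:Add3,r4:Mul1,r5:Add1
  c8: CDB Add3=16; issue ADD r3<-Add2  regs: r0:8,r1:2,r2:14,r3:Add2,r4:Mul1,r5:Add1
  c9: -  regs: r0:8,r1:2,r2:14,r3:Add2,r4:Mul1,r5:Add1
  c10: CDB Add1=18  regs: r0:8,r1:2,r2:14,r3:Add2,r4:Mul1,r5:18
  c11: CDB Add2=24  regs: r0:8,r1:2,r2:14,r3:24,r4:Mul1,r5:18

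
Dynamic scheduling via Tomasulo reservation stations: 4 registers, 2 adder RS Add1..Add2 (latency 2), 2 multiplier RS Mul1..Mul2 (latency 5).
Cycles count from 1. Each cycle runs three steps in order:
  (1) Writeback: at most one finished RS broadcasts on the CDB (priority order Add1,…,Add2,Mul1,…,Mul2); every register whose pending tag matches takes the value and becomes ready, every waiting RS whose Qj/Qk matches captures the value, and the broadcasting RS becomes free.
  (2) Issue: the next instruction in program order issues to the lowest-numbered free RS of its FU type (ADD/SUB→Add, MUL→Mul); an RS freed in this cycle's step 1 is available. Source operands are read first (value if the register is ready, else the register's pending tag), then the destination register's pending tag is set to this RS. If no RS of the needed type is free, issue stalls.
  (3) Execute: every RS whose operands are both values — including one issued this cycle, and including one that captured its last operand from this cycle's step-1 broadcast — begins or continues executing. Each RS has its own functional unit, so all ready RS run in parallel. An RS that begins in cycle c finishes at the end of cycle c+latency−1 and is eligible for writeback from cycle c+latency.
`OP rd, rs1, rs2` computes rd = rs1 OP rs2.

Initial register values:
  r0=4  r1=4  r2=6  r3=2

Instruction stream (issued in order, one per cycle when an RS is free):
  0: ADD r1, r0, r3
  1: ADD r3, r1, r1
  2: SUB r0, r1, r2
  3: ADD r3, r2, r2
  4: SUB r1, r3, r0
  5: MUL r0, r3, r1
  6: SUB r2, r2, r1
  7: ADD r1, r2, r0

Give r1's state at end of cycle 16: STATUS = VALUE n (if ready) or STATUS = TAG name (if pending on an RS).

STATUS = VALUE 138

c1: issue ADD r1<-Add1 | r0:4,r1:Add1,r2:6,r3:2
c2: issue ADD r3<-Add2 | r0:4,r1:Add1,r2:6,r3:Add2
c3: CDB Add1=6; issue SUB r0<-Add1 | r0:Add1,r1:6,r2:6,r3:Add2
c4: stall | r0:Add1,r1:6,r2:6,r3:Add2
c5: CDB Add1=0; issue ADD r3<-Add1 | r0:0,r1:6,r2:6,r3:Add1
c6: CDB Add2=12; issue SUB r1<-Add2 | r0:0,r1:Add2,r2:6,r3:Add1
c7: CDB Add1=12; issue MUL r0<-Mul1 | r0:Mul1,r1:Add2,r2:6,r3:12
c8: issue SUB r2<-Add1 | r0:Mul1,r1:Add2,r2:Add1,r3:12
c9: CDB Add2=12; issue ADD r1<-Add2 | r0:Mul1,r1:Add2,r2:Add1,r3:12
c10: - | r0:Mul1,r1:Add2,r2:Add1,r3:12
c11: CDB Add1=-6 | r0:Mul1,r1:Add2,r2:-6,r3:12
c12: - | r0:Mul1,r1:Add2,r2:-6,r3:12
c13: - | r0:Mul1,r1:Add2,r2:-6,r3:12
c14: CDB Mul1=144 | r0:144,r1:Add2,r2:-6,r3:12
c15: - | r0:144,r1:Add2,r2:-6,r3:12
c16: CDB Add2=138 | r0:144,r1:138,r2:-6,r3:12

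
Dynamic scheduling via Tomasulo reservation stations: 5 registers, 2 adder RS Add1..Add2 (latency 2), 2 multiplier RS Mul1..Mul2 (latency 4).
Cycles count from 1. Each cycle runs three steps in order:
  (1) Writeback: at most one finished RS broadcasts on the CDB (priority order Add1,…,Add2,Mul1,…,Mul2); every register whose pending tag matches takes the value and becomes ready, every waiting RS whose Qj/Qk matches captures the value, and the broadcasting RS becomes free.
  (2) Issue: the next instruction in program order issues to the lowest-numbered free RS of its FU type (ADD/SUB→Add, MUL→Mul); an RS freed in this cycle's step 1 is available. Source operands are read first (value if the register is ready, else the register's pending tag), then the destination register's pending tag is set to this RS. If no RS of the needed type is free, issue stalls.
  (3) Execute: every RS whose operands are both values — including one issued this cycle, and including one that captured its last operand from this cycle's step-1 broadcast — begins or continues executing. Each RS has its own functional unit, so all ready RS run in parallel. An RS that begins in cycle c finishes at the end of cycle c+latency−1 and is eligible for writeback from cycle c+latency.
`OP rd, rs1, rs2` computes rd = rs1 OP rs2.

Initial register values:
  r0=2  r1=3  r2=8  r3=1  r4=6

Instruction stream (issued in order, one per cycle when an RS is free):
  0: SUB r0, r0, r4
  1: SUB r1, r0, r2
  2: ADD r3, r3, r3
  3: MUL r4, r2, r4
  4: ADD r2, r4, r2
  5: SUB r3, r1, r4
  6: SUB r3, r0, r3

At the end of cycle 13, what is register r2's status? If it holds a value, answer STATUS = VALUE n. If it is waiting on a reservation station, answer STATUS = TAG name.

c1: issue SUB r0<-Add1 | r0:Add1,r1:3,r2:8,r3:1,r4:6
c2: issue SUB r1<-Add2 | r0:Add1,r1:Add2,r2:8,r3:1,r4:6
c3: CDB Add1=-4; issue ADD r3<-Add1 | r0:-4,r1:Add2,r2:8,r3:Add1,r4:6
c4: issue MUL r4<-Mul1 | r0:-4,r1:Add2,r2:8,r3:Add1,r4:Mul1
c5: CDB Add1=2; issue ADD r2<-Add1 | r0:-4,r1:Add2,r2:Add1,r3:2,r4:Mul1
c6: CDB Add2=-12; issue SUB r3<-Add2 | r0:-4,r1:-12,r2:Add1,r3:Add2,r4:Mul1
c7: stall | r0:-4,r1:-12,r2:Add1,r3:Add2,r4:Mul1
c8: CDB Mul1=48; stall | r0:-4,r1:-12,r2:Add1,r3:Add2,r4:48
c9: stall | r0:-4,r1:-12,r2:Add1,r3:Add2,r4:48
c10: CDB Add1=56; issue SUB r3<-Add1 | r0:-4,r1:-12,r2:56,r3:Add1,r4:48
c11: CDB Add2=-60 | r0:-4,r1:-12,r2:56,r3:Add1,r4:48
c12: - | r0:-4,r1:-12,r2:56,r3:Add1,r4:48
c13: CDB Add1=56 | r0:-4,r1:-12,r2:56,r3:56,r4:48

STATUS = VALUE 56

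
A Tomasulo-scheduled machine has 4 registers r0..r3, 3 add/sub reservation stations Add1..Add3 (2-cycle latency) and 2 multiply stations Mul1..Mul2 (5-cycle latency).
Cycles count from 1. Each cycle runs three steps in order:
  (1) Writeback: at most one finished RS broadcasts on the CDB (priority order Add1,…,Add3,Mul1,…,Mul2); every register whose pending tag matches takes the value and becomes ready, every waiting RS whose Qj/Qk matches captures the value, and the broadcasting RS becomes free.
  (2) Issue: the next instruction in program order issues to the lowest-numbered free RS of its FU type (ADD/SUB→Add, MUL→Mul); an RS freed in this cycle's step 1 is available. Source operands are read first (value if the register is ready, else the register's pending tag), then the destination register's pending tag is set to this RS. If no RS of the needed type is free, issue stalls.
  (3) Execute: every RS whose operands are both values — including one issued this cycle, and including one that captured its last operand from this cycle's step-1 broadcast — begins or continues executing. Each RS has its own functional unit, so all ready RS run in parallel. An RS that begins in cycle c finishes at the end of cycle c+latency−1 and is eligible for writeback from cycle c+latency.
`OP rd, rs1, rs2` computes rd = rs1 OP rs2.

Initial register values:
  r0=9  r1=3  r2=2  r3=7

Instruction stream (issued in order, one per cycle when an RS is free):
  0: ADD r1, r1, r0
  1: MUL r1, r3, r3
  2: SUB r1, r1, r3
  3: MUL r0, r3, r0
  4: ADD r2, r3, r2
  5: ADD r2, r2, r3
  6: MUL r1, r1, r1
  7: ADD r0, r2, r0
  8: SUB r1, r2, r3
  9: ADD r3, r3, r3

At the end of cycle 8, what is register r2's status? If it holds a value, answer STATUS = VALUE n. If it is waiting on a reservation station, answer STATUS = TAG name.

STATUS = TAG Add3

cycle 1: issue ADD r1<-Add1 // r0:9,r1:Add1,r2:2,r3:7
cycle 2: issue MUL r1<-Mul1 // r0:9,r1:Mul1,r2:2,r3:7
cycle 3: CDB Add1=12; issue SUB r1<-Add1 // r0:9,r1:Add1,r2:2,r3:7
cycle 4: issue MUL r0<-Mul2 // r0:Mul2,r1:Add1,r2:2,r3:7
cycle 5: issue ADD r2<-Add2 // r0:Mul2,r1:Add1,r2:Add2,r3:7
cycle 6: issue ADD r2<-Add3 // r0:Mul2,r1:Add1,r2:Add3,r3:7
cycle 7: CDB Add2=9; stall // r0:Mul2,r1:Add1,r2:Add3,r3:7
cycle 8: CDB Mul1=49; issue MUL r1<-Mul1 // r0:Mul2,r1:Mul1,r2:Add3,r3:7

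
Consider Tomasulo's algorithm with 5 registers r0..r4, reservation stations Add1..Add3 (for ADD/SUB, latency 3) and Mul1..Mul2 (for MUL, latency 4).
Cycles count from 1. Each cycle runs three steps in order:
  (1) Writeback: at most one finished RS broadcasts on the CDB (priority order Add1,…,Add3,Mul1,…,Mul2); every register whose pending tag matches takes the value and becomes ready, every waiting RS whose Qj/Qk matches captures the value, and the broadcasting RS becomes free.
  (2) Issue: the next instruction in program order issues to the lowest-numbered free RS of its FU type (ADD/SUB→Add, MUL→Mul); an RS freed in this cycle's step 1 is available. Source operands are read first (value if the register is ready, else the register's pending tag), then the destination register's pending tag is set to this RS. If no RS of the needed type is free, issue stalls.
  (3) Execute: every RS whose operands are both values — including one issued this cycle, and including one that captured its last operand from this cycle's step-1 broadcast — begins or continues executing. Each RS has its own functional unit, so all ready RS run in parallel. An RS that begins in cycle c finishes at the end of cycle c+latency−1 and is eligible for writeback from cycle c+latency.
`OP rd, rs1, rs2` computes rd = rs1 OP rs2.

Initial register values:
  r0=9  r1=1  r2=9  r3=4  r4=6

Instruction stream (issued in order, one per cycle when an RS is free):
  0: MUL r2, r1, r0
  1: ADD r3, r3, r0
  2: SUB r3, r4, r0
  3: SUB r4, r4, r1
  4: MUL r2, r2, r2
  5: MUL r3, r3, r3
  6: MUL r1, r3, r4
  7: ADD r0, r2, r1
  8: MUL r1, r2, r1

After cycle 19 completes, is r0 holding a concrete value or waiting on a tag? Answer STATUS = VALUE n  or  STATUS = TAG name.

c1: issue MUL r2<-Mul1 | r0:9,r1:1,r2:Mul1,r3:4,r4:6
c2: issue ADD r3<-Add1 | r0:9,r1:1,r2:Mul1,r3:Add1,r4:6
c3: issue SUB r3<-Add2 | r0:9,r1:1,r2:Mul1,r3:Add2,r4:6
c4: issue SUB r4<-Add3 | r0:9,r1:1,r2:Mul1,r3:Add2,r4:Add3
c5: CDB Add1=13; issue MUL r2<-Mul2 | r0:9,r1:1,r2:Mul2,r3:Add2,r4:Add3
c6: CDB Add2=-3; stall | r0:9,r1:1,r2:Mul2,r3:-3,r4:Add3
c7: CDB Add3=5; stall | r0:9,r1:1,r2:Mul2,r3:-3,r4:5
c8: CDB Mul1=9; issue MUL r3<-Mul1 | r0:9,r1:1,r2:Mul2,r3:Mul1,r4:5
c9: stall | r0:9,r1:1,r2:Mul2,r3:Mul1,r4:5
c10: stall | r0:9,r1:1,r2:Mul2,r3:Mul1,r4:5
c11: stall | r0:9,r1:1,r2:Mul2,r3:Mul1,r4:5
c12: CDB Mul1=9; issue MUL r1<-Mul1 | r0:9,r1:Mul1,r2:Mul2,r3:9,r4:5
c13: CDB Mul2=81; issue ADD r0<-Add1 | r0:Add1,r1:Mul1,r2:81,r3:9,r4:5
c14: issue MUL r1<-Mul2 | r0:Add1,r1:Mul2,r2:81,r3:9,r4:5
c15: - | r0:Add1,r1:Mul2,r2:81,r3:9,r4:5
c16: CDB Mul1=45 | r0:Add1,r1:Mul2,r2:81,r3:9,r4:5
c17: - | r0:Add1,r1:Mul2,r2:81,r3:9,r4:5
c18: - | r0:Add1,r1:Mul2,r2:81,r3:9,r4:5
c19: CDB Add1=126 | r0:126,r1:Mul2,r2:81,r3:9,r4:5

STATUS = VALUE 126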